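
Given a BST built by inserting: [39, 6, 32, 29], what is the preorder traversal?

Tree insertion order: [39, 6, 32, 29]
Tree (level-order array): [39, 6, None, None, 32, 29]
Preorder traversal: [39, 6, 32, 29]


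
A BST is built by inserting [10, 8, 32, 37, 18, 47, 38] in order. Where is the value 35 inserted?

Starting tree (level order): [10, 8, 32, None, None, 18, 37, None, None, None, 47, 38]
Insertion path: 10 -> 32 -> 37
Result: insert 35 as left child of 37
Final tree (level order): [10, 8, 32, None, None, 18, 37, None, None, 35, 47, None, None, 38]


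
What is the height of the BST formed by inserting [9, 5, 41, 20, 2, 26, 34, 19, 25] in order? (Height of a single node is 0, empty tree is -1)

Insertion order: [9, 5, 41, 20, 2, 26, 34, 19, 25]
Tree (level-order array): [9, 5, 41, 2, None, 20, None, None, None, 19, 26, None, None, 25, 34]
Compute height bottom-up (empty subtree = -1):
  height(2) = 1 + max(-1, -1) = 0
  height(5) = 1 + max(0, -1) = 1
  height(19) = 1 + max(-1, -1) = 0
  height(25) = 1 + max(-1, -1) = 0
  height(34) = 1 + max(-1, -1) = 0
  height(26) = 1 + max(0, 0) = 1
  height(20) = 1 + max(0, 1) = 2
  height(41) = 1 + max(2, -1) = 3
  height(9) = 1 + max(1, 3) = 4
Height = 4


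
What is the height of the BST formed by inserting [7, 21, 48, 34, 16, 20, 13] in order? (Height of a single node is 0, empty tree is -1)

Insertion order: [7, 21, 48, 34, 16, 20, 13]
Tree (level-order array): [7, None, 21, 16, 48, 13, 20, 34]
Compute height bottom-up (empty subtree = -1):
  height(13) = 1 + max(-1, -1) = 0
  height(20) = 1 + max(-1, -1) = 0
  height(16) = 1 + max(0, 0) = 1
  height(34) = 1 + max(-1, -1) = 0
  height(48) = 1 + max(0, -1) = 1
  height(21) = 1 + max(1, 1) = 2
  height(7) = 1 + max(-1, 2) = 3
Height = 3


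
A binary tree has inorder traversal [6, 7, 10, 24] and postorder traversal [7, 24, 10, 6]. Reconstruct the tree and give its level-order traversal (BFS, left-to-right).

Inorder:   [6, 7, 10, 24]
Postorder: [7, 24, 10, 6]
Algorithm: postorder visits root last, so walk postorder right-to-left;
each value is the root of the current inorder slice — split it at that
value, recurse on the right subtree first, then the left.
Recursive splits:
  root=6; inorder splits into left=[], right=[7, 10, 24]
  root=10; inorder splits into left=[7], right=[24]
  root=24; inorder splits into left=[], right=[]
  root=7; inorder splits into left=[], right=[]
Reconstructed level-order: [6, 10, 7, 24]


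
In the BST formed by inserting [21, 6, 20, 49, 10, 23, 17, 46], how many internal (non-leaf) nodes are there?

Tree built from: [21, 6, 20, 49, 10, 23, 17, 46]
Tree (level-order array): [21, 6, 49, None, 20, 23, None, 10, None, None, 46, None, 17]
Rule: An internal node has at least one child.
Per-node child counts:
  node 21: 2 child(ren)
  node 6: 1 child(ren)
  node 20: 1 child(ren)
  node 10: 1 child(ren)
  node 17: 0 child(ren)
  node 49: 1 child(ren)
  node 23: 1 child(ren)
  node 46: 0 child(ren)
Matching nodes: [21, 6, 20, 10, 49, 23]
Count of internal (non-leaf) nodes: 6


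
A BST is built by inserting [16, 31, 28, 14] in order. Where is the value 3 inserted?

Starting tree (level order): [16, 14, 31, None, None, 28]
Insertion path: 16 -> 14
Result: insert 3 as left child of 14
Final tree (level order): [16, 14, 31, 3, None, 28]


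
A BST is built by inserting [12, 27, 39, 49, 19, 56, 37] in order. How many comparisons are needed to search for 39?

Search path for 39: 12 -> 27 -> 39
Found: True
Comparisons: 3


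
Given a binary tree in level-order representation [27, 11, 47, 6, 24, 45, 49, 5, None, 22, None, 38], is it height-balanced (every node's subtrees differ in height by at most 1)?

Tree (level-order array): [27, 11, 47, 6, 24, 45, 49, 5, None, 22, None, 38]
Definition: a tree is height-balanced if, at every node, |h(left) - h(right)| <= 1 (empty subtree has height -1).
Bottom-up per-node check:
  node 5: h_left=-1, h_right=-1, diff=0 [OK], height=0
  node 6: h_left=0, h_right=-1, diff=1 [OK], height=1
  node 22: h_left=-1, h_right=-1, diff=0 [OK], height=0
  node 24: h_left=0, h_right=-1, diff=1 [OK], height=1
  node 11: h_left=1, h_right=1, diff=0 [OK], height=2
  node 38: h_left=-1, h_right=-1, diff=0 [OK], height=0
  node 45: h_left=0, h_right=-1, diff=1 [OK], height=1
  node 49: h_left=-1, h_right=-1, diff=0 [OK], height=0
  node 47: h_left=1, h_right=0, diff=1 [OK], height=2
  node 27: h_left=2, h_right=2, diff=0 [OK], height=3
All nodes satisfy the balance condition.
Result: Balanced


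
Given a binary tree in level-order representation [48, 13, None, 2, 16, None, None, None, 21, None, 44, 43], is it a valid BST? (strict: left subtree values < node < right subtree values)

Level-order array: [48, 13, None, 2, 16, None, None, None, 21, None, 44, 43]
Validate using subtree bounds (lo, hi): at each node, require lo < value < hi,
then recurse left with hi=value and right with lo=value.
Preorder trace (stopping at first violation):
  at node 48 with bounds (-inf, +inf): OK
  at node 13 with bounds (-inf, 48): OK
  at node 2 with bounds (-inf, 13): OK
  at node 16 with bounds (13, 48): OK
  at node 21 with bounds (16, 48): OK
  at node 44 with bounds (21, 48): OK
  at node 43 with bounds (21, 44): OK
No violation found at any node.
Result: Valid BST


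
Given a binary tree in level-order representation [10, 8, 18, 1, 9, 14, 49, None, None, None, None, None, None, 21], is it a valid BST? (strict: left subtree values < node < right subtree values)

Level-order array: [10, 8, 18, 1, 9, 14, 49, None, None, None, None, None, None, 21]
Validate using subtree bounds (lo, hi): at each node, require lo < value < hi,
then recurse left with hi=value and right with lo=value.
Preorder trace (stopping at first violation):
  at node 10 with bounds (-inf, +inf): OK
  at node 8 with bounds (-inf, 10): OK
  at node 1 with bounds (-inf, 8): OK
  at node 9 with bounds (8, 10): OK
  at node 18 with bounds (10, +inf): OK
  at node 14 with bounds (10, 18): OK
  at node 49 with bounds (18, +inf): OK
  at node 21 with bounds (18, 49): OK
No violation found at any node.
Result: Valid BST


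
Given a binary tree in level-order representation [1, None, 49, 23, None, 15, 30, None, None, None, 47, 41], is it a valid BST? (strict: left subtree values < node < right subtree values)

Level-order array: [1, None, 49, 23, None, 15, 30, None, None, None, 47, 41]
Validate using subtree bounds (lo, hi): at each node, require lo < value < hi,
then recurse left with hi=value and right with lo=value.
Preorder trace (stopping at first violation):
  at node 1 with bounds (-inf, +inf): OK
  at node 49 with bounds (1, +inf): OK
  at node 23 with bounds (1, 49): OK
  at node 15 with bounds (1, 23): OK
  at node 30 with bounds (23, 49): OK
  at node 47 with bounds (30, 49): OK
  at node 41 with bounds (30, 47): OK
No violation found at any node.
Result: Valid BST


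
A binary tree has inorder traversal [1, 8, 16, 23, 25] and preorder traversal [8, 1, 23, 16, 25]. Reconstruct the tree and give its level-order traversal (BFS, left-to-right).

Inorder:  [1, 8, 16, 23, 25]
Preorder: [8, 1, 23, 16, 25]
Algorithm: preorder visits root first, so consume preorder in order;
for each root, split the current inorder slice at that value into
left-subtree inorder and right-subtree inorder, then recurse.
Recursive splits:
  root=8; inorder splits into left=[1], right=[16, 23, 25]
  root=1; inorder splits into left=[], right=[]
  root=23; inorder splits into left=[16], right=[25]
  root=16; inorder splits into left=[], right=[]
  root=25; inorder splits into left=[], right=[]
Reconstructed level-order: [8, 1, 23, 16, 25]


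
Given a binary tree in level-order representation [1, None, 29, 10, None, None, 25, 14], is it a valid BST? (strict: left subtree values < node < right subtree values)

Level-order array: [1, None, 29, 10, None, None, 25, 14]
Validate using subtree bounds (lo, hi): at each node, require lo < value < hi,
then recurse left with hi=value and right with lo=value.
Preorder trace (stopping at first violation):
  at node 1 with bounds (-inf, +inf): OK
  at node 29 with bounds (1, +inf): OK
  at node 10 with bounds (1, 29): OK
  at node 25 with bounds (10, 29): OK
  at node 14 with bounds (10, 25): OK
No violation found at any node.
Result: Valid BST


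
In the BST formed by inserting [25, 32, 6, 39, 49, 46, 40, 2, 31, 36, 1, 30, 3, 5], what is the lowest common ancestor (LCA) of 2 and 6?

Tree insertion order: [25, 32, 6, 39, 49, 46, 40, 2, 31, 36, 1, 30, 3, 5]
Tree (level-order array): [25, 6, 32, 2, None, 31, 39, 1, 3, 30, None, 36, 49, None, None, None, 5, None, None, None, None, 46, None, None, None, 40]
In a BST, the LCA of p=2, q=6 is the first node v on the
root-to-leaf path with p <= v <= q (go left if both < v, right if both > v).
Walk from root:
  at 25: both 2 and 6 < 25, go left
  at 6: 2 <= 6 <= 6, this is the LCA
LCA = 6


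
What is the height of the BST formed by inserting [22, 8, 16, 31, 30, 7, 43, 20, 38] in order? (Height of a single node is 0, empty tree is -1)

Insertion order: [22, 8, 16, 31, 30, 7, 43, 20, 38]
Tree (level-order array): [22, 8, 31, 7, 16, 30, 43, None, None, None, 20, None, None, 38]
Compute height bottom-up (empty subtree = -1):
  height(7) = 1 + max(-1, -1) = 0
  height(20) = 1 + max(-1, -1) = 0
  height(16) = 1 + max(-1, 0) = 1
  height(8) = 1 + max(0, 1) = 2
  height(30) = 1 + max(-1, -1) = 0
  height(38) = 1 + max(-1, -1) = 0
  height(43) = 1 + max(0, -1) = 1
  height(31) = 1 + max(0, 1) = 2
  height(22) = 1 + max(2, 2) = 3
Height = 3


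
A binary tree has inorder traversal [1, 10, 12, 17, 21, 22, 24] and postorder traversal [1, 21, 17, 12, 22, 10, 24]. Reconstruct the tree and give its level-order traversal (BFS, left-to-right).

Inorder:   [1, 10, 12, 17, 21, 22, 24]
Postorder: [1, 21, 17, 12, 22, 10, 24]
Algorithm: postorder visits root last, so walk postorder right-to-left;
each value is the root of the current inorder slice — split it at that
value, recurse on the right subtree first, then the left.
Recursive splits:
  root=24; inorder splits into left=[1, 10, 12, 17, 21, 22], right=[]
  root=10; inorder splits into left=[1], right=[12, 17, 21, 22]
  root=22; inorder splits into left=[12, 17, 21], right=[]
  root=12; inorder splits into left=[], right=[17, 21]
  root=17; inorder splits into left=[], right=[21]
  root=21; inorder splits into left=[], right=[]
  root=1; inorder splits into left=[], right=[]
Reconstructed level-order: [24, 10, 1, 22, 12, 17, 21]


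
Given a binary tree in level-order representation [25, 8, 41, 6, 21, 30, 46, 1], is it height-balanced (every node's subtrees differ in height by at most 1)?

Tree (level-order array): [25, 8, 41, 6, 21, 30, 46, 1]
Definition: a tree is height-balanced if, at every node, |h(left) - h(right)| <= 1 (empty subtree has height -1).
Bottom-up per-node check:
  node 1: h_left=-1, h_right=-1, diff=0 [OK], height=0
  node 6: h_left=0, h_right=-1, diff=1 [OK], height=1
  node 21: h_left=-1, h_right=-1, diff=0 [OK], height=0
  node 8: h_left=1, h_right=0, diff=1 [OK], height=2
  node 30: h_left=-1, h_right=-1, diff=0 [OK], height=0
  node 46: h_left=-1, h_right=-1, diff=0 [OK], height=0
  node 41: h_left=0, h_right=0, diff=0 [OK], height=1
  node 25: h_left=2, h_right=1, diff=1 [OK], height=3
All nodes satisfy the balance condition.
Result: Balanced


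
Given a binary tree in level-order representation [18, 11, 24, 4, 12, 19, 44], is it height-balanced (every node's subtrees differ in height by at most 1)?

Tree (level-order array): [18, 11, 24, 4, 12, 19, 44]
Definition: a tree is height-balanced if, at every node, |h(left) - h(right)| <= 1 (empty subtree has height -1).
Bottom-up per-node check:
  node 4: h_left=-1, h_right=-1, diff=0 [OK], height=0
  node 12: h_left=-1, h_right=-1, diff=0 [OK], height=0
  node 11: h_left=0, h_right=0, diff=0 [OK], height=1
  node 19: h_left=-1, h_right=-1, diff=0 [OK], height=0
  node 44: h_left=-1, h_right=-1, diff=0 [OK], height=0
  node 24: h_left=0, h_right=0, diff=0 [OK], height=1
  node 18: h_left=1, h_right=1, diff=0 [OK], height=2
All nodes satisfy the balance condition.
Result: Balanced


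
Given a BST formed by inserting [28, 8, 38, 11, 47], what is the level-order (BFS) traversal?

Tree insertion order: [28, 8, 38, 11, 47]
Tree (level-order array): [28, 8, 38, None, 11, None, 47]
BFS from the root, enqueuing left then right child of each popped node:
  queue [28] -> pop 28, enqueue [8, 38], visited so far: [28]
  queue [8, 38] -> pop 8, enqueue [11], visited so far: [28, 8]
  queue [38, 11] -> pop 38, enqueue [47], visited so far: [28, 8, 38]
  queue [11, 47] -> pop 11, enqueue [none], visited so far: [28, 8, 38, 11]
  queue [47] -> pop 47, enqueue [none], visited so far: [28, 8, 38, 11, 47]
Result: [28, 8, 38, 11, 47]


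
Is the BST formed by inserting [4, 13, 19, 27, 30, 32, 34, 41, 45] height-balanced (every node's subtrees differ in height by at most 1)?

Tree (level-order array): [4, None, 13, None, 19, None, 27, None, 30, None, 32, None, 34, None, 41, None, 45]
Definition: a tree is height-balanced if, at every node, |h(left) - h(right)| <= 1 (empty subtree has height -1).
Bottom-up per-node check:
  node 45: h_left=-1, h_right=-1, diff=0 [OK], height=0
  node 41: h_left=-1, h_right=0, diff=1 [OK], height=1
  node 34: h_left=-1, h_right=1, diff=2 [FAIL (|-1-1|=2 > 1)], height=2
  node 32: h_left=-1, h_right=2, diff=3 [FAIL (|-1-2|=3 > 1)], height=3
  node 30: h_left=-1, h_right=3, diff=4 [FAIL (|-1-3|=4 > 1)], height=4
  node 27: h_left=-1, h_right=4, diff=5 [FAIL (|-1-4|=5 > 1)], height=5
  node 19: h_left=-1, h_right=5, diff=6 [FAIL (|-1-5|=6 > 1)], height=6
  node 13: h_left=-1, h_right=6, diff=7 [FAIL (|-1-6|=7 > 1)], height=7
  node 4: h_left=-1, h_right=7, diff=8 [FAIL (|-1-7|=8 > 1)], height=8
Node 34 violates the condition: |-1 - 1| = 2 > 1.
Result: Not balanced


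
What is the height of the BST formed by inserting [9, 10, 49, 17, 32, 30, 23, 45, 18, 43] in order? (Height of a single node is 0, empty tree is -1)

Insertion order: [9, 10, 49, 17, 32, 30, 23, 45, 18, 43]
Tree (level-order array): [9, None, 10, None, 49, 17, None, None, 32, 30, 45, 23, None, 43, None, 18]
Compute height bottom-up (empty subtree = -1):
  height(18) = 1 + max(-1, -1) = 0
  height(23) = 1 + max(0, -1) = 1
  height(30) = 1 + max(1, -1) = 2
  height(43) = 1 + max(-1, -1) = 0
  height(45) = 1 + max(0, -1) = 1
  height(32) = 1 + max(2, 1) = 3
  height(17) = 1 + max(-1, 3) = 4
  height(49) = 1 + max(4, -1) = 5
  height(10) = 1 + max(-1, 5) = 6
  height(9) = 1 + max(-1, 6) = 7
Height = 7


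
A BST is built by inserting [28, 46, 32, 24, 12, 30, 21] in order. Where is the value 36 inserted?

Starting tree (level order): [28, 24, 46, 12, None, 32, None, None, 21, 30]
Insertion path: 28 -> 46 -> 32
Result: insert 36 as right child of 32
Final tree (level order): [28, 24, 46, 12, None, 32, None, None, 21, 30, 36]


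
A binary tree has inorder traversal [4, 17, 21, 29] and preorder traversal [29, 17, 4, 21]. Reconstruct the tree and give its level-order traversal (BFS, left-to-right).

Inorder:  [4, 17, 21, 29]
Preorder: [29, 17, 4, 21]
Algorithm: preorder visits root first, so consume preorder in order;
for each root, split the current inorder slice at that value into
left-subtree inorder and right-subtree inorder, then recurse.
Recursive splits:
  root=29; inorder splits into left=[4, 17, 21], right=[]
  root=17; inorder splits into left=[4], right=[21]
  root=4; inorder splits into left=[], right=[]
  root=21; inorder splits into left=[], right=[]
Reconstructed level-order: [29, 17, 4, 21]


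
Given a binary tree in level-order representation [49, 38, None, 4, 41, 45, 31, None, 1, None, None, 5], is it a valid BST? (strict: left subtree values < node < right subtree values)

Level-order array: [49, 38, None, 4, 41, 45, 31, None, 1, None, None, 5]
Validate using subtree bounds (lo, hi): at each node, require lo < value < hi,
then recurse left with hi=value and right with lo=value.
Preorder trace (stopping at first violation):
  at node 49 with bounds (-inf, +inf): OK
  at node 38 with bounds (-inf, 49): OK
  at node 4 with bounds (-inf, 38): OK
  at node 45 with bounds (-inf, 4): VIOLATION
Node 45 violates its bound: not (-inf < 45 < 4).
Result: Not a valid BST


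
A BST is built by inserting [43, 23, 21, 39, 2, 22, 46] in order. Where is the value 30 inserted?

Starting tree (level order): [43, 23, 46, 21, 39, None, None, 2, 22]
Insertion path: 43 -> 23 -> 39
Result: insert 30 as left child of 39
Final tree (level order): [43, 23, 46, 21, 39, None, None, 2, 22, 30]


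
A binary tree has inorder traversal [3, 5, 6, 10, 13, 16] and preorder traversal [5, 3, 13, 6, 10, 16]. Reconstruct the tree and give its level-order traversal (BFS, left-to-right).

Inorder:  [3, 5, 6, 10, 13, 16]
Preorder: [5, 3, 13, 6, 10, 16]
Algorithm: preorder visits root first, so consume preorder in order;
for each root, split the current inorder slice at that value into
left-subtree inorder and right-subtree inorder, then recurse.
Recursive splits:
  root=5; inorder splits into left=[3], right=[6, 10, 13, 16]
  root=3; inorder splits into left=[], right=[]
  root=13; inorder splits into left=[6, 10], right=[16]
  root=6; inorder splits into left=[], right=[10]
  root=10; inorder splits into left=[], right=[]
  root=16; inorder splits into left=[], right=[]
Reconstructed level-order: [5, 3, 13, 6, 16, 10]


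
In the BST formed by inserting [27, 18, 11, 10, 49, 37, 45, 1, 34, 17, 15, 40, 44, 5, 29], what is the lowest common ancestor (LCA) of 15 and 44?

Tree insertion order: [27, 18, 11, 10, 49, 37, 45, 1, 34, 17, 15, 40, 44, 5, 29]
Tree (level-order array): [27, 18, 49, 11, None, 37, None, 10, 17, 34, 45, 1, None, 15, None, 29, None, 40, None, None, 5, None, None, None, None, None, 44]
In a BST, the LCA of p=15, q=44 is the first node v on the
root-to-leaf path with p <= v <= q (go left if both < v, right if both > v).
Walk from root:
  at 27: 15 <= 27 <= 44, this is the LCA
LCA = 27


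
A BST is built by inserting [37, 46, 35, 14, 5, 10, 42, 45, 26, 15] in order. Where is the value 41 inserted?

Starting tree (level order): [37, 35, 46, 14, None, 42, None, 5, 26, None, 45, None, 10, 15]
Insertion path: 37 -> 46 -> 42
Result: insert 41 as left child of 42
Final tree (level order): [37, 35, 46, 14, None, 42, None, 5, 26, 41, 45, None, 10, 15]


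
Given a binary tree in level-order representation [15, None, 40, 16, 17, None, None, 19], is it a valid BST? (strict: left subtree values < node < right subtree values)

Level-order array: [15, None, 40, 16, 17, None, None, 19]
Validate using subtree bounds (lo, hi): at each node, require lo < value < hi,
then recurse left with hi=value and right with lo=value.
Preorder trace (stopping at first violation):
  at node 15 with bounds (-inf, +inf): OK
  at node 40 with bounds (15, +inf): OK
  at node 16 with bounds (15, 40): OK
  at node 17 with bounds (40, +inf): VIOLATION
Node 17 violates its bound: not (40 < 17 < +inf).
Result: Not a valid BST


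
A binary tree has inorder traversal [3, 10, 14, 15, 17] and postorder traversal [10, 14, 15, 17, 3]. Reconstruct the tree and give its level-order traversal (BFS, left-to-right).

Inorder:   [3, 10, 14, 15, 17]
Postorder: [10, 14, 15, 17, 3]
Algorithm: postorder visits root last, so walk postorder right-to-left;
each value is the root of the current inorder slice — split it at that
value, recurse on the right subtree first, then the left.
Recursive splits:
  root=3; inorder splits into left=[], right=[10, 14, 15, 17]
  root=17; inorder splits into left=[10, 14, 15], right=[]
  root=15; inorder splits into left=[10, 14], right=[]
  root=14; inorder splits into left=[10], right=[]
  root=10; inorder splits into left=[], right=[]
Reconstructed level-order: [3, 17, 15, 14, 10]


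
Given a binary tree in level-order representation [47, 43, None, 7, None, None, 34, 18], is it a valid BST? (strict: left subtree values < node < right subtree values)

Level-order array: [47, 43, None, 7, None, None, 34, 18]
Validate using subtree bounds (lo, hi): at each node, require lo < value < hi,
then recurse left with hi=value and right with lo=value.
Preorder trace (stopping at first violation):
  at node 47 with bounds (-inf, +inf): OK
  at node 43 with bounds (-inf, 47): OK
  at node 7 with bounds (-inf, 43): OK
  at node 34 with bounds (7, 43): OK
  at node 18 with bounds (7, 34): OK
No violation found at any node.
Result: Valid BST


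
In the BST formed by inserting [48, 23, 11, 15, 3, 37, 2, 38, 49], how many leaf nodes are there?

Tree built from: [48, 23, 11, 15, 3, 37, 2, 38, 49]
Tree (level-order array): [48, 23, 49, 11, 37, None, None, 3, 15, None, 38, 2]
Rule: A leaf has 0 children.
Per-node child counts:
  node 48: 2 child(ren)
  node 23: 2 child(ren)
  node 11: 2 child(ren)
  node 3: 1 child(ren)
  node 2: 0 child(ren)
  node 15: 0 child(ren)
  node 37: 1 child(ren)
  node 38: 0 child(ren)
  node 49: 0 child(ren)
Matching nodes: [2, 15, 38, 49]
Count of leaf nodes: 4


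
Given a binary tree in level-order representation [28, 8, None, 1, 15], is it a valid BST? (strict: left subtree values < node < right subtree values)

Level-order array: [28, 8, None, 1, 15]
Validate using subtree bounds (lo, hi): at each node, require lo < value < hi,
then recurse left with hi=value and right with lo=value.
Preorder trace (stopping at first violation):
  at node 28 with bounds (-inf, +inf): OK
  at node 8 with bounds (-inf, 28): OK
  at node 1 with bounds (-inf, 8): OK
  at node 15 with bounds (8, 28): OK
No violation found at any node.
Result: Valid BST


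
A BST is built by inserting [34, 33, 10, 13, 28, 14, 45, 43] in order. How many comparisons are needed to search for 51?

Search path for 51: 34 -> 45
Found: False
Comparisons: 2


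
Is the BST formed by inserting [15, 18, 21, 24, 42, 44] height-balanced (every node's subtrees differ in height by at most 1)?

Tree (level-order array): [15, None, 18, None, 21, None, 24, None, 42, None, 44]
Definition: a tree is height-balanced if, at every node, |h(left) - h(right)| <= 1 (empty subtree has height -1).
Bottom-up per-node check:
  node 44: h_left=-1, h_right=-1, diff=0 [OK], height=0
  node 42: h_left=-1, h_right=0, diff=1 [OK], height=1
  node 24: h_left=-1, h_right=1, diff=2 [FAIL (|-1-1|=2 > 1)], height=2
  node 21: h_left=-1, h_right=2, diff=3 [FAIL (|-1-2|=3 > 1)], height=3
  node 18: h_left=-1, h_right=3, diff=4 [FAIL (|-1-3|=4 > 1)], height=4
  node 15: h_left=-1, h_right=4, diff=5 [FAIL (|-1-4|=5 > 1)], height=5
Node 24 violates the condition: |-1 - 1| = 2 > 1.
Result: Not balanced


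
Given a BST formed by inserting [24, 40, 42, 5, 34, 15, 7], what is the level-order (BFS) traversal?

Tree insertion order: [24, 40, 42, 5, 34, 15, 7]
Tree (level-order array): [24, 5, 40, None, 15, 34, 42, 7]
BFS from the root, enqueuing left then right child of each popped node:
  queue [24] -> pop 24, enqueue [5, 40], visited so far: [24]
  queue [5, 40] -> pop 5, enqueue [15], visited so far: [24, 5]
  queue [40, 15] -> pop 40, enqueue [34, 42], visited so far: [24, 5, 40]
  queue [15, 34, 42] -> pop 15, enqueue [7], visited so far: [24, 5, 40, 15]
  queue [34, 42, 7] -> pop 34, enqueue [none], visited so far: [24, 5, 40, 15, 34]
  queue [42, 7] -> pop 42, enqueue [none], visited so far: [24, 5, 40, 15, 34, 42]
  queue [7] -> pop 7, enqueue [none], visited so far: [24, 5, 40, 15, 34, 42, 7]
Result: [24, 5, 40, 15, 34, 42, 7]


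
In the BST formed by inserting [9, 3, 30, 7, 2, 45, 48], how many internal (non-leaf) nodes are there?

Tree built from: [9, 3, 30, 7, 2, 45, 48]
Tree (level-order array): [9, 3, 30, 2, 7, None, 45, None, None, None, None, None, 48]
Rule: An internal node has at least one child.
Per-node child counts:
  node 9: 2 child(ren)
  node 3: 2 child(ren)
  node 2: 0 child(ren)
  node 7: 0 child(ren)
  node 30: 1 child(ren)
  node 45: 1 child(ren)
  node 48: 0 child(ren)
Matching nodes: [9, 3, 30, 45]
Count of internal (non-leaf) nodes: 4


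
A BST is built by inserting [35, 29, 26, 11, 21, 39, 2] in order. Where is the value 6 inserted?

Starting tree (level order): [35, 29, 39, 26, None, None, None, 11, None, 2, 21]
Insertion path: 35 -> 29 -> 26 -> 11 -> 2
Result: insert 6 as right child of 2
Final tree (level order): [35, 29, 39, 26, None, None, None, 11, None, 2, 21, None, 6]


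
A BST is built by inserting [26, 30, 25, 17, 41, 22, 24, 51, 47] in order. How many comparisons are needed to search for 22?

Search path for 22: 26 -> 25 -> 17 -> 22
Found: True
Comparisons: 4


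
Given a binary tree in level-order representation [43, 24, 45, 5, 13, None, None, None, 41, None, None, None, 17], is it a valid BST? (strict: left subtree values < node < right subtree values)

Level-order array: [43, 24, 45, 5, 13, None, None, None, 41, None, None, None, 17]
Validate using subtree bounds (lo, hi): at each node, require lo < value < hi,
then recurse left with hi=value and right with lo=value.
Preorder trace (stopping at first violation):
  at node 43 with bounds (-inf, +inf): OK
  at node 24 with bounds (-inf, 43): OK
  at node 5 with bounds (-inf, 24): OK
  at node 41 with bounds (5, 24): VIOLATION
Node 41 violates its bound: not (5 < 41 < 24).
Result: Not a valid BST


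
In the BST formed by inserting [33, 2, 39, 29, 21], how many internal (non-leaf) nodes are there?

Tree built from: [33, 2, 39, 29, 21]
Tree (level-order array): [33, 2, 39, None, 29, None, None, 21]
Rule: An internal node has at least one child.
Per-node child counts:
  node 33: 2 child(ren)
  node 2: 1 child(ren)
  node 29: 1 child(ren)
  node 21: 0 child(ren)
  node 39: 0 child(ren)
Matching nodes: [33, 2, 29]
Count of internal (non-leaf) nodes: 3


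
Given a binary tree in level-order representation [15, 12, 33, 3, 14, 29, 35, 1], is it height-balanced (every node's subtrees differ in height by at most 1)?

Tree (level-order array): [15, 12, 33, 3, 14, 29, 35, 1]
Definition: a tree is height-balanced if, at every node, |h(left) - h(right)| <= 1 (empty subtree has height -1).
Bottom-up per-node check:
  node 1: h_left=-1, h_right=-1, diff=0 [OK], height=0
  node 3: h_left=0, h_right=-1, diff=1 [OK], height=1
  node 14: h_left=-1, h_right=-1, diff=0 [OK], height=0
  node 12: h_left=1, h_right=0, diff=1 [OK], height=2
  node 29: h_left=-1, h_right=-1, diff=0 [OK], height=0
  node 35: h_left=-1, h_right=-1, diff=0 [OK], height=0
  node 33: h_left=0, h_right=0, diff=0 [OK], height=1
  node 15: h_left=2, h_right=1, diff=1 [OK], height=3
All nodes satisfy the balance condition.
Result: Balanced


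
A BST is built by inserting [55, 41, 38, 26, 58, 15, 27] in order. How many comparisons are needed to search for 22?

Search path for 22: 55 -> 41 -> 38 -> 26 -> 15
Found: False
Comparisons: 5


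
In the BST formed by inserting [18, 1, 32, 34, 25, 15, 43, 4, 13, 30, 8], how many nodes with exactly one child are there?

Tree built from: [18, 1, 32, 34, 25, 15, 43, 4, 13, 30, 8]
Tree (level-order array): [18, 1, 32, None, 15, 25, 34, 4, None, None, 30, None, 43, None, 13, None, None, None, None, 8]
Rule: These are nodes with exactly 1 non-null child.
Per-node child counts:
  node 18: 2 child(ren)
  node 1: 1 child(ren)
  node 15: 1 child(ren)
  node 4: 1 child(ren)
  node 13: 1 child(ren)
  node 8: 0 child(ren)
  node 32: 2 child(ren)
  node 25: 1 child(ren)
  node 30: 0 child(ren)
  node 34: 1 child(ren)
  node 43: 0 child(ren)
Matching nodes: [1, 15, 4, 13, 25, 34]
Count of nodes with exactly one child: 6


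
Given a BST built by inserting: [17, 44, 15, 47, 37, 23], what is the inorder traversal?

Tree insertion order: [17, 44, 15, 47, 37, 23]
Tree (level-order array): [17, 15, 44, None, None, 37, 47, 23]
Inorder traversal: [15, 17, 23, 37, 44, 47]


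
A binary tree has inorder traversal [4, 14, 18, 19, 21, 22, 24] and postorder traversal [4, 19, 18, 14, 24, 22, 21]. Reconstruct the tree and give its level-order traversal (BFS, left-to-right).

Inorder:   [4, 14, 18, 19, 21, 22, 24]
Postorder: [4, 19, 18, 14, 24, 22, 21]
Algorithm: postorder visits root last, so walk postorder right-to-left;
each value is the root of the current inorder slice — split it at that
value, recurse on the right subtree first, then the left.
Recursive splits:
  root=21; inorder splits into left=[4, 14, 18, 19], right=[22, 24]
  root=22; inorder splits into left=[], right=[24]
  root=24; inorder splits into left=[], right=[]
  root=14; inorder splits into left=[4], right=[18, 19]
  root=18; inorder splits into left=[], right=[19]
  root=19; inorder splits into left=[], right=[]
  root=4; inorder splits into left=[], right=[]
Reconstructed level-order: [21, 14, 22, 4, 18, 24, 19]


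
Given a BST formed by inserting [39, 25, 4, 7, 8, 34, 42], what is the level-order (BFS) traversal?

Tree insertion order: [39, 25, 4, 7, 8, 34, 42]
Tree (level-order array): [39, 25, 42, 4, 34, None, None, None, 7, None, None, None, 8]
BFS from the root, enqueuing left then right child of each popped node:
  queue [39] -> pop 39, enqueue [25, 42], visited so far: [39]
  queue [25, 42] -> pop 25, enqueue [4, 34], visited so far: [39, 25]
  queue [42, 4, 34] -> pop 42, enqueue [none], visited so far: [39, 25, 42]
  queue [4, 34] -> pop 4, enqueue [7], visited so far: [39, 25, 42, 4]
  queue [34, 7] -> pop 34, enqueue [none], visited so far: [39, 25, 42, 4, 34]
  queue [7] -> pop 7, enqueue [8], visited so far: [39, 25, 42, 4, 34, 7]
  queue [8] -> pop 8, enqueue [none], visited so far: [39, 25, 42, 4, 34, 7, 8]
Result: [39, 25, 42, 4, 34, 7, 8]


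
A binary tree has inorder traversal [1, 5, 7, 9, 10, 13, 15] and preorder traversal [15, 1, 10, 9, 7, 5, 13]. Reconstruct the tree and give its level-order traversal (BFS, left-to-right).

Inorder:  [1, 5, 7, 9, 10, 13, 15]
Preorder: [15, 1, 10, 9, 7, 5, 13]
Algorithm: preorder visits root first, so consume preorder in order;
for each root, split the current inorder slice at that value into
left-subtree inorder and right-subtree inorder, then recurse.
Recursive splits:
  root=15; inorder splits into left=[1, 5, 7, 9, 10, 13], right=[]
  root=1; inorder splits into left=[], right=[5, 7, 9, 10, 13]
  root=10; inorder splits into left=[5, 7, 9], right=[13]
  root=9; inorder splits into left=[5, 7], right=[]
  root=7; inorder splits into left=[5], right=[]
  root=5; inorder splits into left=[], right=[]
  root=13; inorder splits into left=[], right=[]
Reconstructed level-order: [15, 1, 10, 9, 13, 7, 5]


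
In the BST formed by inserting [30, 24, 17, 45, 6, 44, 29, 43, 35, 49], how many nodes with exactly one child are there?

Tree built from: [30, 24, 17, 45, 6, 44, 29, 43, 35, 49]
Tree (level-order array): [30, 24, 45, 17, 29, 44, 49, 6, None, None, None, 43, None, None, None, None, None, 35]
Rule: These are nodes with exactly 1 non-null child.
Per-node child counts:
  node 30: 2 child(ren)
  node 24: 2 child(ren)
  node 17: 1 child(ren)
  node 6: 0 child(ren)
  node 29: 0 child(ren)
  node 45: 2 child(ren)
  node 44: 1 child(ren)
  node 43: 1 child(ren)
  node 35: 0 child(ren)
  node 49: 0 child(ren)
Matching nodes: [17, 44, 43]
Count of nodes with exactly one child: 3


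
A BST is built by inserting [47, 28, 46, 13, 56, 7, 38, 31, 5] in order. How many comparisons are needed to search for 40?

Search path for 40: 47 -> 28 -> 46 -> 38
Found: False
Comparisons: 4


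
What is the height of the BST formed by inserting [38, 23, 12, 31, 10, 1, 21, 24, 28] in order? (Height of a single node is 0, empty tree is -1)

Insertion order: [38, 23, 12, 31, 10, 1, 21, 24, 28]
Tree (level-order array): [38, 23, None, 12, 31, 10, 21, 24, None, 1, None, None, None, None, 28]
Compute height bottom-up (empty subtree = -1):
  height(1) = 1 + max(-1, -1) = 0
  height(10) = 1 + max(0, -1) = 1
  height(21) = 1 + max(-1, -1) = 0
  height(12) = 1 + max(1, 0) = 2
  height(28) = 1 + max(-1, -1) = 0
  height(24) = 1 + max(-1, 0) = 1
  height(31) = 1 + max(1, -1) = 2
  height(23) = 1 + max(2, 2) = 3
  height(38) = 1 + max(3, -1) = 4
Height = 4


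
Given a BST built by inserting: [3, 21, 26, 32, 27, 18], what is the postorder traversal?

Tree insertion order: [3, 21, 26, 32, 27, 18]
Tree (level-order array): [3, None, 21, 18, 26, None, None, None, 32, 27]
Postorder traversal: [18, 27, 32, 26, 21, 3]


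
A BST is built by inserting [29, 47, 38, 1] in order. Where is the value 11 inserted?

Starting tree (level order): [29, 1, 47, None, None, 38]
Insertion path: 29 -> 1
Result: insert 11 as right child of 1
Final tree (level order): [29, 1, 47, None, 11, 38]


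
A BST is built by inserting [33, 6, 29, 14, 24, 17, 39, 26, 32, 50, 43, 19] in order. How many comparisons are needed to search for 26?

Search path for 26: 33 -> 6 -> 29 -> 14 -> 24 -> 26
Found: True
Comparisons: 6


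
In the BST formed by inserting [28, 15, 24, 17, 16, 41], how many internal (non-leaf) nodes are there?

Tree built from: [28, 15, 24, 17, 16, 41]
Tree (level-order array): [28, 15, 41, None, 24, None, None, 17, None, 16]
Rule: An internal node has at least one child.
Per-node child counts:
  node 28: 2 child(ren)
  node 15: 1 child(ren)
  node 24: 1 child(ren)
  node 17: 1 child(ren)
  node 16: 0 child(ren)
  node 41: 0 child(ren)
Matching nodes: [28, 15, 24, 17]
Count of internal (non-leaf) nodes: 4


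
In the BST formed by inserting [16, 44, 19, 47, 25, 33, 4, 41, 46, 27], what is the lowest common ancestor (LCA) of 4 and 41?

Tree insertion order: [16, 44, 19, 47, 25, 33, 4, 41, 46, 27]
Tree (level-order array): [16, 4, 44, None, None, 19, 47, None, 25, 46, None, None, 33, None, None, 27, 41]
In a BST, the LCA of p=4, q=41 is the first node v on the
root-to-leaf path with p <= v <= q (go left if both < v, right if both > v).
Walk from root:
  at 16: 4 <= 16 <= 41, this is the LCA
LCA = 16


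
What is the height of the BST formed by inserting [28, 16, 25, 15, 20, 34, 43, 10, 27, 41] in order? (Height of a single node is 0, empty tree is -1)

Insertion order: [28, 16, 25, 15, 20, 34, 43, 10, 27, 41]
Tree (level-order array): [28, 16, 34, 15, 25, None, 43, 10, None, 20, 27, 41]
Compute height bottom-up (empty subtree = -1):
  height(10) = 1 + max(-1, -1) = 0
  height(15) = 1 + max(0, -1) = 1
  height(20) = 1 + max(-1, -1) = 0
  height(27) = 1 + max(-1, -1) = 0
  height(25) = 1 + max(0, 0) = 1
  height(16) = 1 + max(1, 1) = 2
  height(41) = 1 + max(-1, -1) = 0
  height(43) = 1 + max(0, -1) = 1
  height(34) = 1 + max(-1, 1) = 2
  height(28) = 1 + max(2, 2) = 3
Height = 3


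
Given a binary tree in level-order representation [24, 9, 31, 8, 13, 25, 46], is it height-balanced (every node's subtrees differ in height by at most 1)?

Tree (level-order array): [24, 9, 31, 8, 13, 25, 46]
Definition: a tree is height-balanced if, at every node, |h(left) - h(right)| <= 1 (empty subtree has height -1).
Bottom-up per-node check:
  node 8: h_left=-1, h_right=-1, diff=0 [OK], height=0
  node 13: h_left=-1, h_right=-1, diff=0 [OK], height=0
  node 9: h_left=0, h_right=0, diff=0 [OK], height=1
  node 25: h_left=-1, h_right=-1, diff=0 [OK], height=0
  node 46: h_left=-1, h_right=-1, diff=0 [OK], height=0
  node 31: h_left=0, h_right=0, diff=0 [OK], height=1
  node 24: h_left=1, h_right=1, diff=0 [OK], height=2
All nodes satisfy the balance condition.
Result: Balanced


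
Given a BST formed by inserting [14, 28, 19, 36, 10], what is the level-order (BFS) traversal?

Tree insertion order: [14, 28, 19, 36, 10]
Tree (level-order array): [14, 10, 28, None, None, 19, 36]
BFS from the root, enqueuing left then right child of each popped node:
  queue [14] -> pop 14, enqueue [10, 28], visited so far: [14]
  queue [10, 28] -> pop 10, enqueue [none], visited so far: [14, 10]
  queue [28] -> pop 28, enqueue [19, 36], visited so far: [14, 10, 28]
  queue [19, 36] -> pop 19, enqueue [none], visited so far: [14, 10, 28, 19]
  queue [36] -> pop 36, enqueue [none], visited so far: [14, 10, 28, 19, 36]
Result: [14, 10, 28, 19, 36]


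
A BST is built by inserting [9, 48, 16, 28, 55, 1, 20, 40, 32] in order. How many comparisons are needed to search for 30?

Search path for 30: 9 -> 48 -> 16 -> 28 -> 40 -> 32
Found: False
Comparisons: 6


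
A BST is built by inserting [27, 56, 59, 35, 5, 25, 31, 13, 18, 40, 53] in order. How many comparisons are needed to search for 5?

Search path for 5: 27 -> 5
Found: True
Comparisons: 2


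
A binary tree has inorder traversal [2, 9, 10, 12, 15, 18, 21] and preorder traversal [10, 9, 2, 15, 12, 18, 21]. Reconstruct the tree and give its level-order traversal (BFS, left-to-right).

Inorder:  [2, 9, 10, 12, 15, 18, 21]
Preorder: [10, 9, 2, 15, 12, 18, 21]
Algorithm: preorder visits root first, so consume preorder in order;
for each root, split the current inorder slice at that value into
left-subtree inorder and right-subtree inorder, then recurse.
Recursive splits:
  root=10; inorder splits into left=[2, 9], right=[12, 15, 18, 21]
  root=9; inorder splits into left=[2], right=[]
  root=2; inorder splits into left=[], right=[]
  root=15; inorder splits into left=[12], right=[18, 21]
  root=12; inorder splits into left=[], right=[]
  root=18; inorder splits into left=[], right=[21]
  root=21; inorder splits into left=[], right=[]
Reconstructed level-order: [10, 9, 15, 2, 12, 18, 21]


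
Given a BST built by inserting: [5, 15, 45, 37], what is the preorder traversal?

Tree insertion order: [5, 15, 45, 37]
Tree (level-order array): [5, None, 15, None, 45, 37]
Preorder traversal: [5, 15, 45, 37]


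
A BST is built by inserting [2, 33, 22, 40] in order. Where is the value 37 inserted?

Starting tree (level order): [2, None, 33, 22, 40]
Insertion path: 2 -> 33 -> 40
Result: insert 37 as left child of 40
Final tree (level order): [2, None, 33, 22, 40, None, None, 37]


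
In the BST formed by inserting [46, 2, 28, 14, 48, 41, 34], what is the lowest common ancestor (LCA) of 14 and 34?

Tree insertion order: [46, 2, 28, 14, 48, 41, 34]
Tree (level-order array): [46, 2, 48, None, 28, None, None, 14, 41, None, None, 34]
In a BST, the LCA of p=14, q=34 is the first node v on the
root-to-leaf path with p <= v <= q (go left if both < v, right if both > v).
Walk from root:
  at 46: both 14 and 34 < 46, go left
  at 2: both 14 and 34 > 2, go right
  at 28: 14 <= 28 <= 34, this is the LCA
LCA = 28


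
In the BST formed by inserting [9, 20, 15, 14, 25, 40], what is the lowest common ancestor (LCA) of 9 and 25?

Tree insertion order: [9, 20, 15, 14, 25, 40]
Tree (level-order array): [9, None, 20, 15, 25, 14, None, None, 40]
In a BST, the LCA of p=9, q=25 is the first node v on the
root-to-leaf path with p <= v <= q (go left if both < v, right if both > v).
Walk from root:
  at 9: 9 <= 9 <= 25, this is the LCA
LCA = 9


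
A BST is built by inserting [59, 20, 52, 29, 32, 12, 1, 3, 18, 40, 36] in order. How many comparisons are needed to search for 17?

Search path for 17: 59 -> 20 -> 12 -> 18
Found: False
Comparisons: 4


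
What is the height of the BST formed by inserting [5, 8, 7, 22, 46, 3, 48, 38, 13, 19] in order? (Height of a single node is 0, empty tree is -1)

Insertion order: [5, 8, 7, 22, 46, 3, 48, 38, 13, 19]
Tree (level-order array): [5, 3, 8, None, None, 7, 22, None, None, 13, 46, None, 19, 38, 48]
Compute height bottom-up (empty subtree = -1):
  height(3) = 1 + max(-1, -1) = 0
  height(7) = 1 + max(-1, -1) = 0
  height(19) = 1 + max(-1, -1) = 0
  height(13) = 1 + max(-1, 0) = 1
  height(38) = 1 + max(-1, -1) = 0
  height(48) = 1 + max(-1, -1) = 0
  height(46) = 1 + max(0, 0) = 1
  height(22) = 1 + max(1, 1) = 2
  height(8) = 1 + max(0, 2) = 3
  height(5) = 1 + max(0, 3) = 4
Height = 4


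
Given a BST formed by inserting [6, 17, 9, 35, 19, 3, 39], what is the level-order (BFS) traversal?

Tree insertion order: [6, 17, 9, 35, 19, 3, 39]
Tree (level-order array): [6, 3, 17, None, None, 9, 35, None, None, 19, 39]
BFS from the root, enqueuing left then right child of each popped node:
  queue [6] -> pop 6, enqueue [3, 17], visited so far: [6]
  queue [3, 17] -> pop 3, enqueue [none], visited so far: [6, 3]
  queue [17] -> pop 17, enqueue [9, 35], visited so far: [6, 3, 17]
  queue [9, 35] -> pop 9, enqueue [none], visited so far: [6, 3, 17, 9]
  queue [35] -> pop 35, enqueue [19, 39], visited so far: [6, 3, 17, 9, 35]
  queue [19, 39] -> pop 19, enqueue [none], visited so far: [6, 3, 17, 9, 35, 19]
  queue [39] -> pop 39, enqueue [none], visited so far: [6, 3, 17, 9, 35, 19, 39]
Result: [6, 3, 17, 9, 35, 19, 39]
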